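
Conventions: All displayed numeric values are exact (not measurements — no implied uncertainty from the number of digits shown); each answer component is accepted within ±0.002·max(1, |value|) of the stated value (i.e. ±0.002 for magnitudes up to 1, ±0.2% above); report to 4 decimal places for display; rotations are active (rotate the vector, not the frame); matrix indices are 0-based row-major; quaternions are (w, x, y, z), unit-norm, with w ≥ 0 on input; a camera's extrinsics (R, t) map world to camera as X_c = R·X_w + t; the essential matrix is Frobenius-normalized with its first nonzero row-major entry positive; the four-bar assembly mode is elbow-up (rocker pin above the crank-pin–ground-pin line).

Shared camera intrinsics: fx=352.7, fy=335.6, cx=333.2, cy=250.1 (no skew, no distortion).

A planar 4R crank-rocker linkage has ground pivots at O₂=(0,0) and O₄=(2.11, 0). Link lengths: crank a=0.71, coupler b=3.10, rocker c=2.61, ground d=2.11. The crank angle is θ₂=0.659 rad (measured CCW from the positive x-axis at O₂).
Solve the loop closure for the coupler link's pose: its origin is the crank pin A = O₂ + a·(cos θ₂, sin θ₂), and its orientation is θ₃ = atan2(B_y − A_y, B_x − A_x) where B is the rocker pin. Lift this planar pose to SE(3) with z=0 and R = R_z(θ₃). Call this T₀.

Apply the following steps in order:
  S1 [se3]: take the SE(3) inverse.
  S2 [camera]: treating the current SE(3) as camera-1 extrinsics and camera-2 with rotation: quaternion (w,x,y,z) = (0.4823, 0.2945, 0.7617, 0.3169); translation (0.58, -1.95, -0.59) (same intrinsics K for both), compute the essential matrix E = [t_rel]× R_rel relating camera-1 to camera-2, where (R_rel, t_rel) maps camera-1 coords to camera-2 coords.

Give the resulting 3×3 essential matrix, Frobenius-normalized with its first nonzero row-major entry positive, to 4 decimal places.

matrix = [0.2093 -0.5851 0.2600; 0.0269 -0.2975 -0.1828; 0.1032 0.2059 0.6088]

source (fourbar_fk): coupler pose = R=[0.7474 -0.6644 0.0000; 0.6644 0.7474 0.0000; 0.0000 0.0000 1.0000], t=(0.5613, 0.4348, 0.0000)
after S1 (invert_se3): R=[0.7474 0.6644 0.0000; -0.6644 0.7474 0.0000; 0.0000 0.0000 1.0000], t=(-0.7084, 0.0480, 0.0000)
after S2 (essential): [0.2093 -0.5851 0.2600; 0.0269 -0.2975 -0.1828; 0.1032 0.2059 0.6088]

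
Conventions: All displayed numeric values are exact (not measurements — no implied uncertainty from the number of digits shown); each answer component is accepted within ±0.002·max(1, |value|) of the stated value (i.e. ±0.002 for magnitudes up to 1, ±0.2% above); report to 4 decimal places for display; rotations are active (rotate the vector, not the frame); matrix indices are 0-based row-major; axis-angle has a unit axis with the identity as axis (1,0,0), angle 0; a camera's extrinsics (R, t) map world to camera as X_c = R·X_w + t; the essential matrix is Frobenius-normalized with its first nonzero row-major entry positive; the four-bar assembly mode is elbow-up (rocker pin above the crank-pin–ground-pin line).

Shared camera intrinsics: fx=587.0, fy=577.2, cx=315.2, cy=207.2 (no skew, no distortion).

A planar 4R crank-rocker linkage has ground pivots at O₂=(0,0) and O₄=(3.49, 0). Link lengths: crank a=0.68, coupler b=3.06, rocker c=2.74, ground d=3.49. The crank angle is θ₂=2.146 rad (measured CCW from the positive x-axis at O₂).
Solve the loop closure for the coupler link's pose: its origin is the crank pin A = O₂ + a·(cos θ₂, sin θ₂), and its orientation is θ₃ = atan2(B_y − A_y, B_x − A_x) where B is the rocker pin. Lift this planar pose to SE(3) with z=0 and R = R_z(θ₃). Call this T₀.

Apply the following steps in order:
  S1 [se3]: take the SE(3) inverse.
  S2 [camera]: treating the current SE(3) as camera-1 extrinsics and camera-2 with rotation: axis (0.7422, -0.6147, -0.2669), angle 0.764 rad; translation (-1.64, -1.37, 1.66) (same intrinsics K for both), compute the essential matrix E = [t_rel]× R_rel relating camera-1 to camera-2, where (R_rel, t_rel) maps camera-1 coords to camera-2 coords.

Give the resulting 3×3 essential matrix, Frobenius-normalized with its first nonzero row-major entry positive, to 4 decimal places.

matrix = [0.2341 0.4462 -0.0715; -0.6560 0.1029 -0.1392; -0.0334 0.5114 -0.1341]

source (fourbar_fk): coupler pose = R=[0.8098 -0.5867 0.0000; 0.5867 0.8098 0.0000; 0.0000 0.0000 1.0000], t=(-0.3699, 0.5706, 0.0000)
after S1 (invert_se3): R=[0.8098 0.5867 0.0000; -0.5867 0.8098 0.0000; 0.0000 0.0000 1.0000], t=(-0.0352, -0.6791, 0.0000)
after S2 (essential): [0.2341 0.4462 -0.0715; -0.6560 0.1029 -0.1392; -0.0334 0.5114 -0.1341]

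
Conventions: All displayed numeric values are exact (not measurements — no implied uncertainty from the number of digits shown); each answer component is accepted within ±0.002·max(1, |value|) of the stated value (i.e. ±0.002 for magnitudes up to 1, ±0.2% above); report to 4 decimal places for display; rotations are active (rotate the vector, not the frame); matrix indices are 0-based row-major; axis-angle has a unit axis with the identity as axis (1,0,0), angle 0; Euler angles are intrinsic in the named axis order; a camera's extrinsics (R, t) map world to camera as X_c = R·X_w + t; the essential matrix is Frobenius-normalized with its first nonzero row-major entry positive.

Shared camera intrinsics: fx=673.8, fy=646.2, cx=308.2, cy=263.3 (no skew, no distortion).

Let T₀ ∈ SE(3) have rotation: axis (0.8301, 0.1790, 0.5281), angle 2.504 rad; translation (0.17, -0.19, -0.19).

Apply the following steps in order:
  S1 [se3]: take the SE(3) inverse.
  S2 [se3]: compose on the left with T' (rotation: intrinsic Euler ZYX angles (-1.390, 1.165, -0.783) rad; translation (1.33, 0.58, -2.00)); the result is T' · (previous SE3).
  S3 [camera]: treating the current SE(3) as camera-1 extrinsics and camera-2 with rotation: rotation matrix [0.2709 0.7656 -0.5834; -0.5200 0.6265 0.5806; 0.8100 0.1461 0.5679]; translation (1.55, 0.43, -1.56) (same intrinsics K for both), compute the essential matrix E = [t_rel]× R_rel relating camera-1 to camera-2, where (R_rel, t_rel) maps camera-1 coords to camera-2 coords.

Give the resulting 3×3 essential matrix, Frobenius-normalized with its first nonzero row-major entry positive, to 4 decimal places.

matrix = [0.4118 -0.1297 0.3273; 0.0533 -0.6647 -0.2218; 0.3413 -0.0129 0.3098]

after S1 (invert_se3): R=[0.4392 0.5823 0.6841; -0.0464 -0.7457 0.6646; 0.8972 -0.3236 -0.3005], t=(0.1660, -0.0075, -0.2711)
after S2 (compose_se3): R=[0.7319 -0.6542 0.1908; -0.6670 -0.6304 0.3972; -0.1396 -0.4179 -0.8977], t=(1.1175, 0.6491, -2.2262)
after S3 (essential): [0.4118 -0.1297 0.3273; 0.0533 -0.6647 -0.2218; 0.3413 -0.0129 0.3098]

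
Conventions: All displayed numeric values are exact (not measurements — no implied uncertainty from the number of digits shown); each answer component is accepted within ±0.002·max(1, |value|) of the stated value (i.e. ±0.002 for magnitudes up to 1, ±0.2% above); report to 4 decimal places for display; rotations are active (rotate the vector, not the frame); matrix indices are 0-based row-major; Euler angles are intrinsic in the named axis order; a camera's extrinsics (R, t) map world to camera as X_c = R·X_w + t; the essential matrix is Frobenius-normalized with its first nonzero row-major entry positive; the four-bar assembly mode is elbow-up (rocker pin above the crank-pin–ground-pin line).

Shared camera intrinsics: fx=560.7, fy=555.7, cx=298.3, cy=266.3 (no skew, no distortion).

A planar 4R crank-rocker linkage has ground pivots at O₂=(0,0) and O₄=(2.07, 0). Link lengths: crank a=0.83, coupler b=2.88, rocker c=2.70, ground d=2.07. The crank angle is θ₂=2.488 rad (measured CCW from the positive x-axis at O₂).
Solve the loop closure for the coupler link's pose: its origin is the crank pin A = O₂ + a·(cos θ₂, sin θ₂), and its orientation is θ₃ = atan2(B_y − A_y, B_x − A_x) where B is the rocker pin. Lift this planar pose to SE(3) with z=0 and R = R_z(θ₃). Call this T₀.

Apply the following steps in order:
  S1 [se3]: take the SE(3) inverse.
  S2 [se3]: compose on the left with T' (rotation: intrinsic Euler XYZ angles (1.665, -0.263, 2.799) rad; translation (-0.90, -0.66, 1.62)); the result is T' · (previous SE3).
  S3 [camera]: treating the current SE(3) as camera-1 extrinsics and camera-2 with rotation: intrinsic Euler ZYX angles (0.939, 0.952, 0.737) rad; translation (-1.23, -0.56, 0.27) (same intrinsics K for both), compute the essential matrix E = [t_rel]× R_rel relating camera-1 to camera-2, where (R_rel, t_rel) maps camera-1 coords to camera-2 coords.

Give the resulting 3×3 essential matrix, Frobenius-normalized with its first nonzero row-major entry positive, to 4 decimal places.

matrix = [0.4285 0.0135 0.1958; -0.1230 -0.5437 -0.3583; 0.4870 -0.3167 0.0368]

source (fourbar_fk): coupler pose = R=[0.6881 -0.7256 0.0000; 0.7256 0.6881 0.0000; 0.0000 0.0000 1.0000], t=(-0.6589, 0.5047, 0.0000)
after S1 (invert_se3): R=[0.6881 0.7256 0.0000; -0.7256 0.6881 -0.0000; 0.0000 0.0000 1.0000], t=(0.0872, -0.8254, 0.0000)
after S2 (compose_se3): R=[-0.3904 -0.8832 -0.2600; 0.0186 0.2748 -0.9613; 0.9204 -0.3802 -0.0908], t=(-0.7115, -0.7864, 2.4184)
after S3 (essential): [0.4285 0.0135 0.1958; -0.1230 -0.5437 -0.3583; 0.4870 -0.3167 0.0368]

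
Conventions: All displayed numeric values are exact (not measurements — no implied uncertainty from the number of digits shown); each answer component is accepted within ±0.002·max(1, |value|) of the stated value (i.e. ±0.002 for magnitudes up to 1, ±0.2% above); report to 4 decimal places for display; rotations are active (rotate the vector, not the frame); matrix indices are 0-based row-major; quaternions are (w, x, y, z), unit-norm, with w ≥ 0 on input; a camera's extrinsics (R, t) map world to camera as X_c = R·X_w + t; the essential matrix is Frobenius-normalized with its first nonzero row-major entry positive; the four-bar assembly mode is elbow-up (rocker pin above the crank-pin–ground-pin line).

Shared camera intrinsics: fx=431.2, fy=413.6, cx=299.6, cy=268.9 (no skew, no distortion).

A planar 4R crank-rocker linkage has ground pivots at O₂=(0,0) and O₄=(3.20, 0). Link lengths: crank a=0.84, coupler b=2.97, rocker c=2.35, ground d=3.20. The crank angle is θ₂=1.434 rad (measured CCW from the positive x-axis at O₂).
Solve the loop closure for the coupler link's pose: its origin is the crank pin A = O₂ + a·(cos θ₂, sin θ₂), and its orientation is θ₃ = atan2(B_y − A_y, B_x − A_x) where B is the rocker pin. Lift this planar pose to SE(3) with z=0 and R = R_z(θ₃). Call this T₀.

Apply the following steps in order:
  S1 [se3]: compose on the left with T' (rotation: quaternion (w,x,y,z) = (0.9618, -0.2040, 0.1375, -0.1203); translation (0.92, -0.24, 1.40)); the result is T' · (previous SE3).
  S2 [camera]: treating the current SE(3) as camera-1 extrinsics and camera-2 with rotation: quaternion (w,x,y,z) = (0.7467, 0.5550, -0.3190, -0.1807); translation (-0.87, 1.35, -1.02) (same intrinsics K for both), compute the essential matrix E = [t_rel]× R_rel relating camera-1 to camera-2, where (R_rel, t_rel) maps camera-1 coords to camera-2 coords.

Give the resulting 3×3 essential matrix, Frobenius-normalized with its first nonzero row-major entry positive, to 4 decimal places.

matrix = [0.2420 -0.6032 0.2599; 0.1324 -0.1505 -0.2254; 0.2123 -0.1254 -0.5986]

source (fourbar_fk): coupler pose = R=[0.8701 -0.4929 0.0000; 0.4929 0.8701 0.0000; 0.0000 0.0000 1.0000], t=(0.1146, 0.8322, 0.0000)
after S1 (compose_se3): R=[0.8984 -0.3074 0.3136; 0.1874 0.9142 0.3593; -0.3971 -0.2640 0.8790], t=(1.1728, 0.4659, 1.0213)
after S2 (essential): [0.2420 -0.6032 0.2599; 0.1324 -0.1505 -0.2254; 0.2123 -0.1254 -0.5986]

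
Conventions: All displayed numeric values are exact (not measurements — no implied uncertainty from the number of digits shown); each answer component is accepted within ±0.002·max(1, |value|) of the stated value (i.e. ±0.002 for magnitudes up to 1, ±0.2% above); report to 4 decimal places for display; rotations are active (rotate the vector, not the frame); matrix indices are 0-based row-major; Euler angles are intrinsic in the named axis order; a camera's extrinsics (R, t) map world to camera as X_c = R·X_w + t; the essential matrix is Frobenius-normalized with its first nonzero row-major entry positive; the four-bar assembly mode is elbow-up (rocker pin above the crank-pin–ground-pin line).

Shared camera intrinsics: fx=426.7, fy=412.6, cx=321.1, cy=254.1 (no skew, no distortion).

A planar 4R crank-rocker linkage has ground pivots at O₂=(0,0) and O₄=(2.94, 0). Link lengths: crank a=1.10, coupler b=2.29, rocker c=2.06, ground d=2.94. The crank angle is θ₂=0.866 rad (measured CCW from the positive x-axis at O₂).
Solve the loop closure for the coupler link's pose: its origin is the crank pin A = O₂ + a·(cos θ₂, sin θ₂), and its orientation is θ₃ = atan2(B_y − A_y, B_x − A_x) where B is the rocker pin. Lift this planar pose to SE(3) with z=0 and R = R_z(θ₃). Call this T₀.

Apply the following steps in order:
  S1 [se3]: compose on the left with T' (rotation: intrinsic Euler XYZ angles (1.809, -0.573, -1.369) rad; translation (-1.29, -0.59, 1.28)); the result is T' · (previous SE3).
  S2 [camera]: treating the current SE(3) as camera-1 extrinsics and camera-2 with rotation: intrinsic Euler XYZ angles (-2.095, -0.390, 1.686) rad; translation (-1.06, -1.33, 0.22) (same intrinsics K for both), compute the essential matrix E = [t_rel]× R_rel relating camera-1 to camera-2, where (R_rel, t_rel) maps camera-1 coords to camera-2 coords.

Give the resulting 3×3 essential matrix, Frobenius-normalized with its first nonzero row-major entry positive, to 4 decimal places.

source (fourbar_fk): coupler pose = R=[0.8509 -0.5254 0.0000; 0.5254 0.8509 0.0000; 0.0000 0.0000 1.0000], t=(0.7127, 0.8379, 0.0000)
after S1 (compose_se3): R=[0.5758 0.6120 -0.5422; -0.1892 -0.5454 -0.8166; -0.7954 0.5727 -0.1983], t=(-0.4802, -0.9726, 0.6414)
after S2 (essential): [0.0301 -0.2707 -0.6490; 0.0002 0.0180 0.0665; -0.2318 0.6130 -0.2654]

matrix = [0.0301 -0.2707 -0.6490; 0.0002 0.0180 0.0665; -0.2318 0.6130 -0.2654]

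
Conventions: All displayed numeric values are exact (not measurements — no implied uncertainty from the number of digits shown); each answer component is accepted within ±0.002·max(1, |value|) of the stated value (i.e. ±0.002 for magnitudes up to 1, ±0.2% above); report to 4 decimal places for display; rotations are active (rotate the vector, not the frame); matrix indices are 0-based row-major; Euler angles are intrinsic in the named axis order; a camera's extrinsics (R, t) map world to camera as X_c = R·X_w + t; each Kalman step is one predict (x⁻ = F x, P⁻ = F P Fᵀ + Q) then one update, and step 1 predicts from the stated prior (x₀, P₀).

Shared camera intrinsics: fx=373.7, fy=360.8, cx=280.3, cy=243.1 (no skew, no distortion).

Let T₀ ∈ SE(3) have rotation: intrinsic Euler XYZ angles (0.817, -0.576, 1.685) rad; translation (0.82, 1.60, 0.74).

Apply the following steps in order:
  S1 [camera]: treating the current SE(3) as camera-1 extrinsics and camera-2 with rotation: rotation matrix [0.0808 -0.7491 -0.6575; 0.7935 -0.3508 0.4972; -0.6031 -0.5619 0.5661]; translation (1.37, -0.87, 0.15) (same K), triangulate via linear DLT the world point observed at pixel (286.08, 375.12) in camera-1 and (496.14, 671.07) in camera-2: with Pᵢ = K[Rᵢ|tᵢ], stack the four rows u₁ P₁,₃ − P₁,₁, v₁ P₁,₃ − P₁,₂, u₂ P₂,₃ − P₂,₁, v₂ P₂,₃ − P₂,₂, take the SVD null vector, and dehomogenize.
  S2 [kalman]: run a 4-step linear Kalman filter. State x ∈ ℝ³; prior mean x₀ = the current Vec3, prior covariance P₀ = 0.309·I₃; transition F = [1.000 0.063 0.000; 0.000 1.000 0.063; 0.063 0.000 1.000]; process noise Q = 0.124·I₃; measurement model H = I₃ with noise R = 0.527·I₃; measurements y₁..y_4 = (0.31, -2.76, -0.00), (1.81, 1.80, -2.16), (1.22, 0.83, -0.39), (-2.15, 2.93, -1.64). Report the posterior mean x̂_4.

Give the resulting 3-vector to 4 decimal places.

after S1 (triangulate): (1.0129, -0.4511, 1.9397)
after S2 (kf_track): (-0.1115, 1.2037, -0.7185)

result = (-0.1115, 1.2037, -0.7185)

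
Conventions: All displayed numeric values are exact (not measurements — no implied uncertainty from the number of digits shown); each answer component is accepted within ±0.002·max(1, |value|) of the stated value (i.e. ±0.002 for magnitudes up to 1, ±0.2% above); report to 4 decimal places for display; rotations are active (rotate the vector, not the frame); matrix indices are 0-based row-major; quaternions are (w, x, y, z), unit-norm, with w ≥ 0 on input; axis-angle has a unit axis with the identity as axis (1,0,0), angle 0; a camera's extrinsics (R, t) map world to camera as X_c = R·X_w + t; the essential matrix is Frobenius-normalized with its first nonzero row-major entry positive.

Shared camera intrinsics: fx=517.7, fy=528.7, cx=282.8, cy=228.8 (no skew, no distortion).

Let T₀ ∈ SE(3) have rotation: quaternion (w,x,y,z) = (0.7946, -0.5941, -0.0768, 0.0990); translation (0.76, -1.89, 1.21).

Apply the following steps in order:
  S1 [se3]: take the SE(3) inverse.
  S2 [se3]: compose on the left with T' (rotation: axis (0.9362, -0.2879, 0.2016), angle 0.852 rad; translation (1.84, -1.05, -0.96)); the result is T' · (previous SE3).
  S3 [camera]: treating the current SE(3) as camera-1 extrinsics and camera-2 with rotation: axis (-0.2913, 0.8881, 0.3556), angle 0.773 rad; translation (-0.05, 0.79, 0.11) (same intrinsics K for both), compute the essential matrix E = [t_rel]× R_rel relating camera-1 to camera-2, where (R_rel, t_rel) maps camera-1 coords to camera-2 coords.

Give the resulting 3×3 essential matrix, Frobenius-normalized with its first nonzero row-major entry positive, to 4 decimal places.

matrix = [0.2328 0.6060 0.1165; 0.0897 -0.2399 -0.2581; 0.4386 0.0346 -0.4890]

after S1 (invert_se3): R=[0.9686 0.2486 0.0044; -0.0661 0.2745 -0.9593; -0.2397 0.9289 0.2823], t=(-0.2717, 1.7298, 1.5962)
after S2 (compose_se3): R=[0.9803 0.0298 0.1951; 0.1860 -0.4695 -0.8631; 0.0659 0.8824 -0.4658], t=(0.9151, -1.0345, 1.2213)
after S3 (essential): [0.2328 0.6060 0.1165; 0.0897 -0.2399 -0.2581; 0.4386 0.0346 -0.4890]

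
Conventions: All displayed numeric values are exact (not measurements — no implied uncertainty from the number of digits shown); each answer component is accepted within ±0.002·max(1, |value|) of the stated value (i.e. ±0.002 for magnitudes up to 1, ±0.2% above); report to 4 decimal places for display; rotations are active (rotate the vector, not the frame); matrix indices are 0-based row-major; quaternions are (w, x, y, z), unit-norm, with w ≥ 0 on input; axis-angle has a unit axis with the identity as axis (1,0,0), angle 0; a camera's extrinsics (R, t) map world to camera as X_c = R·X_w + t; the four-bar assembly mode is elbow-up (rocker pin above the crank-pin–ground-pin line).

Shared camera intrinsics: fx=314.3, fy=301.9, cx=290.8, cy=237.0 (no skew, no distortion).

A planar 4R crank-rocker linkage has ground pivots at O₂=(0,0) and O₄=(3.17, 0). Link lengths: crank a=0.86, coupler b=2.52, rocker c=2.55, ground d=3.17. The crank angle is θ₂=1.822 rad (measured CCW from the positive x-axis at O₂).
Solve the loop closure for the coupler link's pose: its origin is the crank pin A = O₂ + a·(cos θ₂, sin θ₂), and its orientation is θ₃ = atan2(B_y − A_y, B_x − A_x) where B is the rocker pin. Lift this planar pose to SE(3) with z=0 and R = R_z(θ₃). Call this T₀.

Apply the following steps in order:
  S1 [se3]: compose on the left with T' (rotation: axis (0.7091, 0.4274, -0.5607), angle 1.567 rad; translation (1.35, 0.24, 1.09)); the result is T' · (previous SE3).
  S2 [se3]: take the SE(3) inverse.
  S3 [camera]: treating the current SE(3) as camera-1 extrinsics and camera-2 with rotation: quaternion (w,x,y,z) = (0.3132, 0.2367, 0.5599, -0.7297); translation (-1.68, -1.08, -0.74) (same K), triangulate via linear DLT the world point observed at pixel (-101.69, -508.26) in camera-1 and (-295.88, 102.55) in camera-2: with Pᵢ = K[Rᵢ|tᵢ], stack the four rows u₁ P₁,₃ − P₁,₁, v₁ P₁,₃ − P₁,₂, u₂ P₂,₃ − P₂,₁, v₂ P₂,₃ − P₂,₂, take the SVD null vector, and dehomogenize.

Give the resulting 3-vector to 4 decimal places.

source (fourbar_fk): coupler pose = R=[0.8376 -0.5462 0.0000; 0.5462 0.8376 0.0000; 0.0000 0.0000 1.0000], t=(-0.2138, 0.8330, 0.0000)
after S1 (compose_se3): R=[0.8941 0.4468 0.0313; -0.1152 0.2971 -0.9479; -0.4328 0.8439 0.3171], t=(1.9607, 0.4502, 1.6579)
after S2 (invert_se3): R=[0.8941 -0.1152 -0.4328; 0.4468 0.2971 0.8439; 0.0313 -0.9479 0.3171], t=(-0.9835, -2.4088, -0.1604)
after S3 (triangulate): (-1.1019, -1.7014, -0.0573)

result = (-1.1019, -1.7014, -0.0573)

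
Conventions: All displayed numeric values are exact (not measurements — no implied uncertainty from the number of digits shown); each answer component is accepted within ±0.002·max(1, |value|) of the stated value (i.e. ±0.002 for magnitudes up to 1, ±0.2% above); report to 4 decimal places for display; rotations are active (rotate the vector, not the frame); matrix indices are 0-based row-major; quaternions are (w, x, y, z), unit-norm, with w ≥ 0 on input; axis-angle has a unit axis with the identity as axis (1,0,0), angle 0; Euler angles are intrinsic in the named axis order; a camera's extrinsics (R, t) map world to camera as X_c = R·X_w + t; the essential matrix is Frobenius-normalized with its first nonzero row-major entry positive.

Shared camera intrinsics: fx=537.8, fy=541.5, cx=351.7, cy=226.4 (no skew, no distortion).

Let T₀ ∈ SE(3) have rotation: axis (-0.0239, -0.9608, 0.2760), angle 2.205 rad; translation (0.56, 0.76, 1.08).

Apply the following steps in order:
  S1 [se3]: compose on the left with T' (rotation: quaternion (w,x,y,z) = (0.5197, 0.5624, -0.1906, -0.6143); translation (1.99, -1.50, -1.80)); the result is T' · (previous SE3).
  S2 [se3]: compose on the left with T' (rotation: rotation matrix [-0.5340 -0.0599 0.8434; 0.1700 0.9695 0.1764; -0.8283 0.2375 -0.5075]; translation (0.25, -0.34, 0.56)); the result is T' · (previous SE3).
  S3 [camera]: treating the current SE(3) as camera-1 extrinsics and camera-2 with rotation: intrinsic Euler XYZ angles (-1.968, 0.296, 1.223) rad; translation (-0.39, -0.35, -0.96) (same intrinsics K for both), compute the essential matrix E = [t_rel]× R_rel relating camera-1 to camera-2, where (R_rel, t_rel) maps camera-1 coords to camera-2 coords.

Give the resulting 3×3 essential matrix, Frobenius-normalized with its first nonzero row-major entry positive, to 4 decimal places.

after S1 (compose_se3): R=[-0.6712 0.7327 0.1124; 0.1367 -0.0267 0.9903; 0.7286 0.6800 -0.0822], t=(1.4489, -2.6503, -1.1354)
after S2 (compose_se3): R=[0.9647 0.1838 -0.1886; 0.1470 0.2186 0.9647; 0.2186 -0.9583 0.1838], t=(-1.3225, -2.8636, -0.6933)
after S3 (essential): [0.5568 -0.4100 0.0020; -0.0573 0.0030 0.6712; 0.1064 -0.0912 0.2199]

matrix = [0.5568 -0.4100 0.0020; -0.0573 0.0030 0.6712; 0.1064 -0.0912 0.2199]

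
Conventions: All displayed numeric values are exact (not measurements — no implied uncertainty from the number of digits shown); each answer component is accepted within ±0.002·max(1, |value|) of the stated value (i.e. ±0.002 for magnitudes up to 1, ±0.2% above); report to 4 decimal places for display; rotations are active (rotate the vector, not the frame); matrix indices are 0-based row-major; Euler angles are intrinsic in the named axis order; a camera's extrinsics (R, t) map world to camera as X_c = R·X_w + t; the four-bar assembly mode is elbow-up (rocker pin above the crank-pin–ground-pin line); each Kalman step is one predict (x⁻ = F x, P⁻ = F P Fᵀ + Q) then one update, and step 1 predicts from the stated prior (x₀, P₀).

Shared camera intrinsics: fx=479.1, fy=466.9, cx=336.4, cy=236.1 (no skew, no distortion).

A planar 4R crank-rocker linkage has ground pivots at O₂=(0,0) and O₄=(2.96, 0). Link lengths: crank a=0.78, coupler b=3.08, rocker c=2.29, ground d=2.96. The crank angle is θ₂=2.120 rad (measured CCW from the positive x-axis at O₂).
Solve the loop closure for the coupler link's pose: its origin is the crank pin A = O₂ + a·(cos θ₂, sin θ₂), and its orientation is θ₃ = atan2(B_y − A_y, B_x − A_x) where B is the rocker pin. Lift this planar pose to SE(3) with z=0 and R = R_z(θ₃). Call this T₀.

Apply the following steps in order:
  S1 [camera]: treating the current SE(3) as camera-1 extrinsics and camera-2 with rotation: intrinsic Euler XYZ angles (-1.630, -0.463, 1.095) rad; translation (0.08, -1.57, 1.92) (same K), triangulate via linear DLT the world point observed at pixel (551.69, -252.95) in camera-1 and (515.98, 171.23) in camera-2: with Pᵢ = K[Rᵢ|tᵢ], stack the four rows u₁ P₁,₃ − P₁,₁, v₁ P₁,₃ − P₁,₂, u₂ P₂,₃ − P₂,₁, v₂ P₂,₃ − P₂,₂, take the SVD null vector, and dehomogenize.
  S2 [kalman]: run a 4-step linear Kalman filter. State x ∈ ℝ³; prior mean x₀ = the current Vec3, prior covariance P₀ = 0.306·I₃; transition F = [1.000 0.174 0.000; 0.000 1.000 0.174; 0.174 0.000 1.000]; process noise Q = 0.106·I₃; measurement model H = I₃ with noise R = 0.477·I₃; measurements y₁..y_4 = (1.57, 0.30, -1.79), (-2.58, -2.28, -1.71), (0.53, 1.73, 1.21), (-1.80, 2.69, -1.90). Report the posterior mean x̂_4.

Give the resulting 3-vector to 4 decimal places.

source (fourbar_fk): coupler pose = R=[0.8699 -0.4932 0.0000; 0.4932 0.8699 0.0000; 0.0000 0.0000 1.0000], t=(-0.4072, 0.6653, 0.0000)
after S1 (triangulate): (-0.0552, -1.5125, 0.6470)
after S2 (kf_track): (-0.8386, 0.7779, -0.7370)

result = (-0.8386, 0.7779, -0.7370)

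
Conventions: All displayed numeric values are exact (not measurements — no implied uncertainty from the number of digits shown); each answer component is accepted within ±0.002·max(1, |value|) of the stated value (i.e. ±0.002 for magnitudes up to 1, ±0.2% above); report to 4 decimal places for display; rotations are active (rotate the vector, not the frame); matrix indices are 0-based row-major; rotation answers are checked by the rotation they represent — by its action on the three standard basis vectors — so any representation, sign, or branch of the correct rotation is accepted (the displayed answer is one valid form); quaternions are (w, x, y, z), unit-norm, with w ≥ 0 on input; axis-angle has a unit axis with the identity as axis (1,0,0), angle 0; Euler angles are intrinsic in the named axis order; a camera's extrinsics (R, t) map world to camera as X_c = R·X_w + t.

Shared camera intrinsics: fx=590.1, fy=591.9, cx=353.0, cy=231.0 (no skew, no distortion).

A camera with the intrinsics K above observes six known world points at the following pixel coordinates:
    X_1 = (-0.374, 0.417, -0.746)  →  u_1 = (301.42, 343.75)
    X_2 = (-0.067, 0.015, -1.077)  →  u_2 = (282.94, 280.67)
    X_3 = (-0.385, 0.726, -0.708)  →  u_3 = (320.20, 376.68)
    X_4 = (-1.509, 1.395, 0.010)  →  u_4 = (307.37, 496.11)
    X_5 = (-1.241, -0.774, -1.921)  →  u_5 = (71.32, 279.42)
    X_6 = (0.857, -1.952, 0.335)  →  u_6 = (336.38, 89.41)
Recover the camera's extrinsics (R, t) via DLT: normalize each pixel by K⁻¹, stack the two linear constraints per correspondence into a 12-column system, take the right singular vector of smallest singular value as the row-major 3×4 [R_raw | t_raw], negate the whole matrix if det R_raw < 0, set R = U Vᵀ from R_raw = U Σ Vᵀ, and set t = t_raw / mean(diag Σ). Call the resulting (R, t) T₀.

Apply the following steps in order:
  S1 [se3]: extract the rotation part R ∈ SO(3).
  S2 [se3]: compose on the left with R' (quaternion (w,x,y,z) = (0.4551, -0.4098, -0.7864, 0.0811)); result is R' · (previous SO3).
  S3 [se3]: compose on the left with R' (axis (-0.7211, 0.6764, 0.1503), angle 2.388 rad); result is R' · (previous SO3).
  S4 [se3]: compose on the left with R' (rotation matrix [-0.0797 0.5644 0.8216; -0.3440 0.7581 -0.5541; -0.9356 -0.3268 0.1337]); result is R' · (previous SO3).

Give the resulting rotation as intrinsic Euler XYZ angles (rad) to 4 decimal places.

rotation (euler_xyz) = (-0.4562, 0.7230, 1.4774)

source (pnp_recover): camera pose = R=[0.7346 0.4902 0.4692; -0.6060 0.7850 0.1286; -0.3053 -0.3788 0.8737], t=(-0.0100, 0.4798, 5.6197)
after S1 (rot_of_se3): [0.7346 0.4902 0.4692; -0.6060 0.7850 0.1286; -0.3053 -0.3788 0.8737]
after S2 (compose_so3): [-0.2906 0.6218 -0.7273; 0.0582 0.7702 0.6352; 0.9551 0.1422 -0.2600]
after S3 (compose_so3): [0.1585 -0.5840 -0.7961; 0.8579 -0.3177 0.4039; -0.4888 -0.7470 0.4506]
after S4 (compose_so3): [0.0699 -0.7465 0.6616; 0.8666 0.3740 0.3303; -0.4940 0.5503 0.6731]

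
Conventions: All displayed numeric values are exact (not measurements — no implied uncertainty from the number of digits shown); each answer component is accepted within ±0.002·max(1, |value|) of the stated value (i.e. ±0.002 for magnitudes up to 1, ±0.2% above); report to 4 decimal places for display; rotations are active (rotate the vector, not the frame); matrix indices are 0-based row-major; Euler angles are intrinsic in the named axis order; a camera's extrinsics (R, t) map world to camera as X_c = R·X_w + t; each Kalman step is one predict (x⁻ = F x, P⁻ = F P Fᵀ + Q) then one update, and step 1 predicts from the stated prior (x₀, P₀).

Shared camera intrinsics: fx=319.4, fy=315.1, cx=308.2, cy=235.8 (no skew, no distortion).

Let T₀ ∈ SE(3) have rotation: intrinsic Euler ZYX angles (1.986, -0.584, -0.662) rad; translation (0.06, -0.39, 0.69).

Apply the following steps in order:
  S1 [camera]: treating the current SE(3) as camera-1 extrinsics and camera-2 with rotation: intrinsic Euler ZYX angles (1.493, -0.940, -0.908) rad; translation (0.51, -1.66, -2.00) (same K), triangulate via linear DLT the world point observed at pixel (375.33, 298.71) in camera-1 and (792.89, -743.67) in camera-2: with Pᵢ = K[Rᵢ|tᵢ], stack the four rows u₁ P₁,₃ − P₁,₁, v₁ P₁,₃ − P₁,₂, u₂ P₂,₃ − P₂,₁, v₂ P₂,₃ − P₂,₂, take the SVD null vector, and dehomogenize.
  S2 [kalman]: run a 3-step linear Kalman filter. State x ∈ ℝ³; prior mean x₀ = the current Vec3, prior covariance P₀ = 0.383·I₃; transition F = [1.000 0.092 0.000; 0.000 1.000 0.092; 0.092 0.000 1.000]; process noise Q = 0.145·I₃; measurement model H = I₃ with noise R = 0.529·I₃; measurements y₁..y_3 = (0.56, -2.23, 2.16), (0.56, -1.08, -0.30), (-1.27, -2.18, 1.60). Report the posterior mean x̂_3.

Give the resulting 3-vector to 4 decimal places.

after S1 (triangulate): (1.9372, -1.7927, 0.7316)
after S2 (kf_track): (-0.1549, -1.7954, 1.1136)

result = (-0.1549, -1.7954, 1.1136)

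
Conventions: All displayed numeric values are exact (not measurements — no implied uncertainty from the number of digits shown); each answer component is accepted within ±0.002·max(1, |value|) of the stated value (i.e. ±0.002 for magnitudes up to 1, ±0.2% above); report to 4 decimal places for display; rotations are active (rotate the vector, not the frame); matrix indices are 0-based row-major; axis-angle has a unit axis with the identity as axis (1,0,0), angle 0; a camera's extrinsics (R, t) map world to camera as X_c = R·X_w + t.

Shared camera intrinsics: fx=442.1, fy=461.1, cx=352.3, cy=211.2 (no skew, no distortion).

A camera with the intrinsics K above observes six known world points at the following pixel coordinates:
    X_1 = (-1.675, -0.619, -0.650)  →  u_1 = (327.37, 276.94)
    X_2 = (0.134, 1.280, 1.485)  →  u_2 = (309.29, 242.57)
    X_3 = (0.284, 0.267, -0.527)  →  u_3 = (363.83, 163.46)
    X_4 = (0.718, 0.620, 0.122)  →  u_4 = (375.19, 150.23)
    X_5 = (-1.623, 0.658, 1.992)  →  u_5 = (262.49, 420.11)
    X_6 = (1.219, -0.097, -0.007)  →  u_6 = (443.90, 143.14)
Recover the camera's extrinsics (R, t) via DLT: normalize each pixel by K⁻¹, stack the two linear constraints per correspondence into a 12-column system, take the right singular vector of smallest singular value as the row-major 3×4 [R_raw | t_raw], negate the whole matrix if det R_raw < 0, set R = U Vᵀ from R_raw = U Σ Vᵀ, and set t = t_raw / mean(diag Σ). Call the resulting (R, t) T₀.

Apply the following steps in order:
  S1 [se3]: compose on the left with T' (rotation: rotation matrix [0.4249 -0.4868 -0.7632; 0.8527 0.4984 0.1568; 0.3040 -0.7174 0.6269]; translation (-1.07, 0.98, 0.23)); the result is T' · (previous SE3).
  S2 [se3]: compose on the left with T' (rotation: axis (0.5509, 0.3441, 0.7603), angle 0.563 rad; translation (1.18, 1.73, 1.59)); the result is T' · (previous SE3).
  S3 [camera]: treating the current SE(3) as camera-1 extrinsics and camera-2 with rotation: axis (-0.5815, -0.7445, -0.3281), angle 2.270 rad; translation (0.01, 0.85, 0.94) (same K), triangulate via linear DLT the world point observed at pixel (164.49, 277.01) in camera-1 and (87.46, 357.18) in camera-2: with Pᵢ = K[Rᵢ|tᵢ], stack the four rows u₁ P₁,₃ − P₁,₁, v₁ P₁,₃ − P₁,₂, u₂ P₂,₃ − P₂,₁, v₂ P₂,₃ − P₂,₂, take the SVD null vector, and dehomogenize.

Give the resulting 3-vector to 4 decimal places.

result = (0.8404, -1.2164, -0.3645)

source (pnp_recover): camera pose = R=[0.6214 -0.7654 0.1674; -0.6815 -0.4226 0.5975; -0.3867 -0.4853 -0.7842], t=(0.2700, 0.0100, 5.7298)
after S1 (compose_se3): R=[0.8909 0.2509 0.3787; 0.1296 -0.9394 0.3175; 0.4354 -0.2338 -0.8693], t=(-5.3331, 2.1137, 3.8967)
after S2 (compose_se3): R=[0.8544 0.5196 0.0026; 0.3891 -0.6431 0.6596; 0.3443 -0.5626 -0.7516], t=(-3.4081, 0.2475, 6.5745)
after S3 (triangulate): (0.8404, -1.2164, -0.3645)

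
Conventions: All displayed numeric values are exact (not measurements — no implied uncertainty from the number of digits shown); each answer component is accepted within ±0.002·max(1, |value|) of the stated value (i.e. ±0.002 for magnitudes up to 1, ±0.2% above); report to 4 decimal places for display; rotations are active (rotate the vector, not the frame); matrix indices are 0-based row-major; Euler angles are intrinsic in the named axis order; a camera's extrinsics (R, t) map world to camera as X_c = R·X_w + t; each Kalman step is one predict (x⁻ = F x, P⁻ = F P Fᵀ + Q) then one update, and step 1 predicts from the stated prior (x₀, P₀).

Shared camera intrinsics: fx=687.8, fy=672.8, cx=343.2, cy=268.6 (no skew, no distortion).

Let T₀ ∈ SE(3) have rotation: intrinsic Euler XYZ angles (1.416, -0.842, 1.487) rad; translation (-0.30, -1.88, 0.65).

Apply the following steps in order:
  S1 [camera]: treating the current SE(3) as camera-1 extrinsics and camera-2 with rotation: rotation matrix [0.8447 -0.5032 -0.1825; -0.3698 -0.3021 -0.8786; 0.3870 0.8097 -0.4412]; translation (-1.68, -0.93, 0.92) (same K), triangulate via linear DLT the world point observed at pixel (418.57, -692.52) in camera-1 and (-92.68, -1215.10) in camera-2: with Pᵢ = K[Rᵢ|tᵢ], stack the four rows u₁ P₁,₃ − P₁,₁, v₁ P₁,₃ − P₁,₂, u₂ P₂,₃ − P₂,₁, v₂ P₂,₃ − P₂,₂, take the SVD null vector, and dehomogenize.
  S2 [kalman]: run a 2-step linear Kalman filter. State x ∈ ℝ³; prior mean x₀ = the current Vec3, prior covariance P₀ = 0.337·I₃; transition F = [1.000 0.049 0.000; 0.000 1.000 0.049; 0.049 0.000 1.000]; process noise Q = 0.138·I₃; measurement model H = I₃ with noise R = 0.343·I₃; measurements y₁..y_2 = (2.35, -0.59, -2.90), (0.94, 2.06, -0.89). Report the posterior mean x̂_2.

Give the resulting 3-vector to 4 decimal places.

after S1 (triangulate): (1.0934, -0.8644, 0.1865)
after S2 (kf_track): (1.3784, 0.6198, -1.1701)

result = (1.3784, 0.6198, -1.1701)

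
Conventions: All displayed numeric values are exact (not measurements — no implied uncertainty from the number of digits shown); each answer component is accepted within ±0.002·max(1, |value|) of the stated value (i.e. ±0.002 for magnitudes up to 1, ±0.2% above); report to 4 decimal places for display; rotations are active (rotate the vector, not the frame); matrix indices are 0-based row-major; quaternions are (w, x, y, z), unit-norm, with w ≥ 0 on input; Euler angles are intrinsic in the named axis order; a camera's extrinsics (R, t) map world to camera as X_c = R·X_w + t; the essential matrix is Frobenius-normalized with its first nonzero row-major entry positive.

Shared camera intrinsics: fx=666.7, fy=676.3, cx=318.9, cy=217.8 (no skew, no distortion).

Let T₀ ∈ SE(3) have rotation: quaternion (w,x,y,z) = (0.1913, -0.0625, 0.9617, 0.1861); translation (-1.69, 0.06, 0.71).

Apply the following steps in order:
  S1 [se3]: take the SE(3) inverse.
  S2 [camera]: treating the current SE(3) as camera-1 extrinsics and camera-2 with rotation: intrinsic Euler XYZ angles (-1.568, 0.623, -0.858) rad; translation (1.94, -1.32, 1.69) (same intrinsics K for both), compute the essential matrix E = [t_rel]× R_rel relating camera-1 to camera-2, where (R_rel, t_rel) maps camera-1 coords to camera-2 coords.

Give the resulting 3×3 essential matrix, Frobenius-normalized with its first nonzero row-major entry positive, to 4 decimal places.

after S1 (invert_se3): R=[-0.9190 -0.0490 -0.3912; -0.1914 0.9229 0.3340; 0.3447 0.3819 -0.8575], t=(-1.2724, -0.6160, 1.1685)
after S2 (essential): [0.0271 0.0521 0.1708; 0.3250 0.6252 -0.0199; -0.0029 -0.0050 -0.6859]

matrix = [0.0271 0.0521 0.1708; 0.3250 0.6252 -0.0199; -0.0029 -0.0050 -0.6859]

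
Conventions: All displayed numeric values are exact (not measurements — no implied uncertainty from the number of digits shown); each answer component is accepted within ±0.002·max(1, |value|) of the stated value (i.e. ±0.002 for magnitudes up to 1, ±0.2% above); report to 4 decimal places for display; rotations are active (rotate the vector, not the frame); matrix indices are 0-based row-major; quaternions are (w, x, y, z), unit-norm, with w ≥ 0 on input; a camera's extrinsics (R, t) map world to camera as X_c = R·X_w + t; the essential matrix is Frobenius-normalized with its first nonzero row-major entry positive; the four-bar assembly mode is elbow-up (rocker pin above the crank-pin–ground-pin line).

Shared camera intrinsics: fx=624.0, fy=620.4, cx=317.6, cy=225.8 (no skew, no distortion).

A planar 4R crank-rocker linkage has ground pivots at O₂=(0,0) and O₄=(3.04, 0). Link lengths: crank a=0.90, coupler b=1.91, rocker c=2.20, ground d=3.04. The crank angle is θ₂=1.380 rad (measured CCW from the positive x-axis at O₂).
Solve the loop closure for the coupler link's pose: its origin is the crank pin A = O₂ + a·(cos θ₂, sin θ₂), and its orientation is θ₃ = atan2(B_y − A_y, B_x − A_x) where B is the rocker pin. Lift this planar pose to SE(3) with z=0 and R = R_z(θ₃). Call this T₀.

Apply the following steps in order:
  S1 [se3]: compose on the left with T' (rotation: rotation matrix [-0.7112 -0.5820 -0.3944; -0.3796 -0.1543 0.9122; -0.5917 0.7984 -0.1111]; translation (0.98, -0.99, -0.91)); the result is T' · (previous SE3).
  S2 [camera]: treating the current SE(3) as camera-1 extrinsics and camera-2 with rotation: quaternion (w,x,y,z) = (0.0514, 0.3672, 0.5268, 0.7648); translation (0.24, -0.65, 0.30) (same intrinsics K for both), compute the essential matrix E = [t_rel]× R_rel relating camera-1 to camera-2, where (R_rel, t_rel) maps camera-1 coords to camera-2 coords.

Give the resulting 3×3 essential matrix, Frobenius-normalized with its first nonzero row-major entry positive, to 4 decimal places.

matrix = [0.2468 -0.1784 0.2033; 0.5316 0.3194 -0.3396; -0.3955 0.3022 -0.3439]

source (fourbar_fk): coupler pose = R=[0.8671 -0.4982 0.0000; 0.4982 0.8671 0.0000; 0.0000 0.0000 1.0000], t=(0.1707, 0.8837, 0.0000)
after S1 (compose_se3): R=[-0.9066 -0.1503 -0.3944; -0.4060 0.0553 0.9122; -0.1153 0.9871 -0.1111], t=(0.3444, -1.1912, -0.3054)
after S2 (essential): [0.2468 -0.1784 0.2033; 0.5316 0.3194 -0.3396; -0.3955 0.3022 -0.3439]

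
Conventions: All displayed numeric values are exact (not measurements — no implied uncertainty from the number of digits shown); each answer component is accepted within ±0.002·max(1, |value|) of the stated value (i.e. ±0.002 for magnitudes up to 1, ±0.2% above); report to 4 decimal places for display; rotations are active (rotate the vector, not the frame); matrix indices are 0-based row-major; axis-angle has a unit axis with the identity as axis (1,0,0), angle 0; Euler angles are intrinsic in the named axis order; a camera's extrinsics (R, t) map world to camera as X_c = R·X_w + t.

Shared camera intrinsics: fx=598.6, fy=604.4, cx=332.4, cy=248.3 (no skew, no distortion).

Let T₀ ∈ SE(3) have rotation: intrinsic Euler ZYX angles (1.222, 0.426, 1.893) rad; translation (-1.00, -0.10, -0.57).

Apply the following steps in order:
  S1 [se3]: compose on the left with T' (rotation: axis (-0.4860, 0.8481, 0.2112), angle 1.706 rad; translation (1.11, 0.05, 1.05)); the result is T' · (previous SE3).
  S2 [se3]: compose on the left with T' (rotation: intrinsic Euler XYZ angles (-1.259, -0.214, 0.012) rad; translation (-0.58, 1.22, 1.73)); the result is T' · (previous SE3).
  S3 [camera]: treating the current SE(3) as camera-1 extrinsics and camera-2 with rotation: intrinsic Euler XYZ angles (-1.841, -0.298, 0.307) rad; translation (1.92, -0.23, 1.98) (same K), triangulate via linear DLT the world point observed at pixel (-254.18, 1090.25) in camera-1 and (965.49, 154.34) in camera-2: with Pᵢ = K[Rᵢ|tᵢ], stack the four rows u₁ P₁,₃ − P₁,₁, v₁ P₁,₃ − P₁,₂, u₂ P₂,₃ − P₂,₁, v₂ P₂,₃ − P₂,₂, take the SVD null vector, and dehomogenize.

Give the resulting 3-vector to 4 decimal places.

result = (1.1180, -1.9906, -1.3377)

after S1 (compose_se3): R=[-0.8370 0.5066 0.2067; 0.2197 0.6572 -0.7210; -0.5011 -0.5581 -0.6614], t=(0.6319, -0.1500, 2.0826)
after S2 (compose_se3): R=[-0.7140 0.6058 0.3509; -0.5715 -0.2148 -0.7920; -0.4044 -0.7661 0.4996], t=(-0.4031, 3.2414, 2.5311)
after S3 (triangulate): (1.1180, -1.9906, -1.3377)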